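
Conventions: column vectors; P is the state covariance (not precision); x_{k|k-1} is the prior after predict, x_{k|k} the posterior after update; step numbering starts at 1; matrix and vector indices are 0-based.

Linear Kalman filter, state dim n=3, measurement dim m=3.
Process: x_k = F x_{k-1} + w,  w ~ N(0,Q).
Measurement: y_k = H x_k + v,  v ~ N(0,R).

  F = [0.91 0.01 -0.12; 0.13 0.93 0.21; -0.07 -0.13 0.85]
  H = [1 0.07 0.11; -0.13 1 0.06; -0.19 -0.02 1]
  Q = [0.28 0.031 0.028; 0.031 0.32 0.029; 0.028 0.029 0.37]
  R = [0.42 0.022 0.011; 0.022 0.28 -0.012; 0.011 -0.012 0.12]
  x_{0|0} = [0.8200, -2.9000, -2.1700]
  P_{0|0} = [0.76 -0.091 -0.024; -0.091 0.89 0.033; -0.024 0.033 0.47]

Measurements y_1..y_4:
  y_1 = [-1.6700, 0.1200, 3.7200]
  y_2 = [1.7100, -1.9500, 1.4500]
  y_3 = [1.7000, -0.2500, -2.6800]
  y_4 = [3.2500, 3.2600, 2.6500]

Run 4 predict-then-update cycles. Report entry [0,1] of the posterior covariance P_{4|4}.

P_post[0,1] = 0.0325

step 1: x^-=[0.9776, -3.0461, -1.5249]  P^-=[0.9197 0.0324 -0.0767; 0.0324 1.1129 0.0287; -0.0767 0.0287 0.7222]  S=[1.3420 0.0170 -0.1600; 0.0170 1.4073 0.0653; -0.1600 0.0653 0.9041]  K=[0.6629 -0.0659 -0.1567; 0.0692 0.7903 -0.0444; 0.1025 0.0185 0.8311]  nu=[-2.2666, 3.3847, 5.3697]  x^+=[-1.5894, -0.7668, 2.7684]  P^+=[0.2686 0.0305 0.0409; 0.0305 0.2275 -0.0037; 0.0409 -0.0037 0.1083]
step 2: x^-=[-1.7863, -0.3384, 2.5641]  P^-=[0.4956 0.0956 0.0278; 0.0956 0.5342 0.0170; 0.0278 0.0170 0.4499]  S=[0.9435 0.0958 -0.0092; 0.0958 0.8010 0.0117; -0.0092 0.0117 0.5775]  K=[0.5368 -0.0217 -0.1092; 0.0772 0.6440 -0.0323; 0.0878 0.0287 0.7702]  nu=[3.2379, -1.9977, -1.4602]  x^+=[0.1546, -1.3277, 1.6666]  P^+=[0.2176 0.0332 0.0351; 0.0332 0.1868 -0.0007; 0.0351 -0.0007 0.0997]
step 3: x^-=[-0.0725, -0.8647, 1.5784]  P^-=[0.4546 0.0904 0.0272; 0.0904 0.4993 0.0223; 0.0272 0.0223 0.4428]  S=[0.9014 0.0941 -0.0022; 0.0941 0.7673 0.0173; -0.0022 0.0173 0.5689]  K=[0.5163 -0.0181 -0.1046; 0.0761 0.6284 -0.0273; 0.0846 0.0314 0.7679]  nu=[1.6595, 0.5106, -4.2894]  x^+=[1.2238, -0.3004, -1.5592]  P^+=[0.2093 0.0327 0.0338; 0.0327 0.1822 -0.0001; 0.0338 -0.0001 0.0991]
step 4: x^-=[1.2978, -0.4477, -1.3719]  P^-=[0.4480 0.0886 0.0268; 0.0886 0.4952 0.0232; 0.0268 0.0232 0.4423]  S=[0.8944 0.0931 -0.0013; 0.0931 0.7637 0.0185; -0.0013 0.0185 0.5682]  K=[0.5128 -0.0181 -0.1040; 0.0755 0.6266 -0.0264; 0.0840 0.0318 0.7678]  nu=[2.1345, 3.9587, 4.2595]  x^+=[1.8780, 2.0815, 2.2035]  P^+=[0.2079 0.0325 0.0335; 0.0325 0.1817 -0.0001; 0.0335 -0.0001 0.0990]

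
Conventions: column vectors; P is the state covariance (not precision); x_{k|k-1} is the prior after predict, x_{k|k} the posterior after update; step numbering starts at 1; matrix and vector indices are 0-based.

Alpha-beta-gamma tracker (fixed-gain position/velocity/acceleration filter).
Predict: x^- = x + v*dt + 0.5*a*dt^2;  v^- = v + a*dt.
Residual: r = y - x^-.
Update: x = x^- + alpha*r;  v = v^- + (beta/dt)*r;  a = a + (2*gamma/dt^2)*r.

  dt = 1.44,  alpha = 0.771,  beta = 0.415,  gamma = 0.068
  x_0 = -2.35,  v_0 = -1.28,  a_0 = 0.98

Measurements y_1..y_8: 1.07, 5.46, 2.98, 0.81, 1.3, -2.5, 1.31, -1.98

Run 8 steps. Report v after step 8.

step 1: x_pred=-3.1771  r=4.2471  x^+=0.0974  v^+=1.3552  a^+=1.2586
step 2: x_pred=3.3538  r=2.1062  x^+=4.9777  v^+=3.7745  a^+=1.3967
step 3: x_pred=11.8611  r=-8.8811  x^+=5.0138  v^+=3.2263  a^+=0.8142
step 4: x_pred=10.5038  r=-9.6938  x^+=3.0299  v^+=1.6051  a^+=0.1784
step 5: x_pred=5.5262  r=-4.2262  x^+=2.2678  v^+=0.6440  a^+=-0.0987
step 6: x_pred=3.0928  r=-5.5928  x^+=-1.2192  v^+=-1.1100  a^+=-0.4656
step 7: x_pred=-3.3003  r=4.6103  x^+=0.2542  v^+=-0.4517  a^+=-0.1632
step 8: x_pred=-0.5654  r=-1.4146  x^+=-1.6561  v^+=-1.0944  a^+=-0.2560

v_post = -1.0944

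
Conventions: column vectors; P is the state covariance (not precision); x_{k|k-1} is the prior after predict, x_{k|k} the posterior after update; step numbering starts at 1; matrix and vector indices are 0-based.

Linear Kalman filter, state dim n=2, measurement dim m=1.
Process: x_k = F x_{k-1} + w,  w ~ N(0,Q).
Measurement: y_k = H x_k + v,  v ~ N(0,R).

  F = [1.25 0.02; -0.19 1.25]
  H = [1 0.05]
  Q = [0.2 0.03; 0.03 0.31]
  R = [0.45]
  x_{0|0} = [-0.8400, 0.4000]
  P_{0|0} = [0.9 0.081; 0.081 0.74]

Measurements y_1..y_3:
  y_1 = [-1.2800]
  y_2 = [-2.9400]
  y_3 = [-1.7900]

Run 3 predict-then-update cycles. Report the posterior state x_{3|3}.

step 1: x^-=[-1.0420, 0.6596]  P^-=[1.6106 -0.0390; -0.0390 1.4603]  S=[2.0603]  K=[0.7808; 0.0165]  nu=[-0.2710]  x^+=[-1.2536, 0.6551]  P^+=[0.3546 -0.0656; -0.0656 1.4597]
step 2: x^-=[-1.5539, 1.0571]  P^-=[0.7514 -0.1199; -0.1199 2.6347]  S=[1.1960]  K=[0.6233; 0.0099]  nu=[-1.4390]  x^+=[-2.4507, 1.0429]  P^+=[0.2868 -0.1273; -0.1273 2.6346]
step 3: x^-=[-3.0425, 1.7692]  P^-=[0.6429 -0.1706; -0.1706 4.4974]  S=[1.0870]  K=[0.5835; 0.0499]  nu=[1.1641]  x^+=[-2.3633, 1.8273]  P^+=[0.2727 -0.2023; -0.2023 4.4947]

x_post = [-2.3633, 1.8273]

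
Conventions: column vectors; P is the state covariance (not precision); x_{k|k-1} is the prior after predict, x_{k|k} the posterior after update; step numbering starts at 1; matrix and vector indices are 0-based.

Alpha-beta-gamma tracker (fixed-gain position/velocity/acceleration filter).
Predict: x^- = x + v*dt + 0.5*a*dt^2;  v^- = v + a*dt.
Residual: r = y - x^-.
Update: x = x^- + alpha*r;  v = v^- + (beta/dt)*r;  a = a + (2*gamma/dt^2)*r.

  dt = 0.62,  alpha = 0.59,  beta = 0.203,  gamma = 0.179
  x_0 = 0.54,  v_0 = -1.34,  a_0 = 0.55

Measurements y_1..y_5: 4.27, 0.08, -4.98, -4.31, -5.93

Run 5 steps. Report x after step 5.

x_post = -6.6097

step 1: x_pred=-0.1851  r=4.4551  x^+=2.4434  v^+=0.4597  a^+=4.6991
step 2: x_pred=3.6316  r=-3.5516  x^+=1.5362  v^+=2.2103  a^+=1.3915
step 3: x_pred=3.1740  r=-8.1540  x^+=-1.6369  v^+=0.4032  a^+=-6.2025
step 4: x_pred=-2.5790  r=-1.7310  x^+=-3.6003  v^+=-4.0091  a^+=-7.8146
step 5: x_pred=-7.5879  r=1.6579  x^+=-6.6097  v^+=-8.3113  a^+=-6.2706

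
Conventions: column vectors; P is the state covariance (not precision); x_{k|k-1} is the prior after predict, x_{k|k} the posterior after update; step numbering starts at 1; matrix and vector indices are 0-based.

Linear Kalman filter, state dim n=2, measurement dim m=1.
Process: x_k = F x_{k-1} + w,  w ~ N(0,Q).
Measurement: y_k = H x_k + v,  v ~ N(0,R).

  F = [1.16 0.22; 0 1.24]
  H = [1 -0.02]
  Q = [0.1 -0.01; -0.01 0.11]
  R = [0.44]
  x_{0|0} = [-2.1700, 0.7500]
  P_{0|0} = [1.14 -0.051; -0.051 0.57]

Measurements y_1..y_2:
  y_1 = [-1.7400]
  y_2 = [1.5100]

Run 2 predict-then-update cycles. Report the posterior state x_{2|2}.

x_post = [0.1072, 2.0610]

step 1: x^-=[-2.3522, 0.9300]  P^-=[1.6355 0.0721; 0.0721 0.9864]  S=[2.0731]  K=[0.7883; 0.0253]  nu=[0.6308]  x^+=[-1.8550, 0.9459]  P^+=[0.3475 0.0308; 0.0308 0.9851]
step 2: x^-=[-1.9437, 1.1730]  P^-=[0.6309 0.3031; 0.3031 1.6247]  S=[1.0595]  K=[0.5898; 0.2554]  nu=[3.4771]  x^+=[0.1072, 2.0610]  P^+=[0.2624 0.1435; 0.1435 1.5556]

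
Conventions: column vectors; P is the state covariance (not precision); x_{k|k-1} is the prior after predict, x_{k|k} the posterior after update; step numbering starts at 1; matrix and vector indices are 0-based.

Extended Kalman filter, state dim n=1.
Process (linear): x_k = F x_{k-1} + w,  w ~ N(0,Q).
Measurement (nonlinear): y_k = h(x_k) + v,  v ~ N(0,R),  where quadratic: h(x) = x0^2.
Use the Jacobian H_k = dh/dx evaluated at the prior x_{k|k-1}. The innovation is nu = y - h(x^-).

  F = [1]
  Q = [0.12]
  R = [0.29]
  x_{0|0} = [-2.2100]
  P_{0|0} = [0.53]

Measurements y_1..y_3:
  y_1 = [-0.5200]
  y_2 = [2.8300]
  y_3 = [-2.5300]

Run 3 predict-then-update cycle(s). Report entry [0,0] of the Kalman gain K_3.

step 1: x^-=[-2.2100]  P^-=[0.6500]  H_jac=[-4.4200]  S=[12.9887]  K=[-0.2212]  nu=[-5.4041]  x^+=[-1.0147]  P^+=[0.0145]
step 2: x^-=[-1.0147]  P^-=[0.1345]  H_jac=[-2.0293]  S=[0.8439]  K=[-0.3234]  nu=[1.8005]  x^+=[-1.5970]  P^+=[0.0462]
step 3: x^-=[-1.5970]  P^-=[0.1662]  H_jac=[-3.1940]  S=[1.9858]  K=[-0.2674]  nu=[-5.0804]  x^+=[-0.2387]  P^+=[0.0243]

K[0,0] = -0.2674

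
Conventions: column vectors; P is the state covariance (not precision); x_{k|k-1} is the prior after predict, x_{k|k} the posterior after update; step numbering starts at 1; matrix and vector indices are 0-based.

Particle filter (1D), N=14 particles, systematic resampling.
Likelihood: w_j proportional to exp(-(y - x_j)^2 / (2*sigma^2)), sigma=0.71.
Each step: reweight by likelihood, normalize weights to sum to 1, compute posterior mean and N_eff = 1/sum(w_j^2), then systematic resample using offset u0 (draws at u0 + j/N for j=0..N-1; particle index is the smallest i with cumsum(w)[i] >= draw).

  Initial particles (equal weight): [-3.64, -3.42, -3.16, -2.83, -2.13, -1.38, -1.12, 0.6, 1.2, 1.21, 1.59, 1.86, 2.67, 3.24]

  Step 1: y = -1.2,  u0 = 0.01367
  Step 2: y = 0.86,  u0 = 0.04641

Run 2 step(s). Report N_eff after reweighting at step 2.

step 1: w=[0.0011, 0.0030, 0.0087, 0.0283, 0.1671, 0.3816, 0.3916, 0.0158, 0.0013, 0.0012, 0.0002, 0.0000, 0.0000, 0.0000]  mean=-1.4299  Neff=3.0481  idx=[3, 4, 4, 5, 5, 5, 5, 5, 5, 6, 6, 6, 6, 6]
step 2: w=[0.0000, 0.0010, 0.0010, 0.0479, 0.0479, 0.0479, 0.0479, 0.0479, 0.0479, 0.1422, 0.1422, 0.1422, 0.1422, 0.1422]  mean=-1.1967  Neff=8.7112  idx=[3, 5, 6, 8, 9, 9, 10, 10, 11, 11, 12, 12, 13, 13]

N_eff = 8.7112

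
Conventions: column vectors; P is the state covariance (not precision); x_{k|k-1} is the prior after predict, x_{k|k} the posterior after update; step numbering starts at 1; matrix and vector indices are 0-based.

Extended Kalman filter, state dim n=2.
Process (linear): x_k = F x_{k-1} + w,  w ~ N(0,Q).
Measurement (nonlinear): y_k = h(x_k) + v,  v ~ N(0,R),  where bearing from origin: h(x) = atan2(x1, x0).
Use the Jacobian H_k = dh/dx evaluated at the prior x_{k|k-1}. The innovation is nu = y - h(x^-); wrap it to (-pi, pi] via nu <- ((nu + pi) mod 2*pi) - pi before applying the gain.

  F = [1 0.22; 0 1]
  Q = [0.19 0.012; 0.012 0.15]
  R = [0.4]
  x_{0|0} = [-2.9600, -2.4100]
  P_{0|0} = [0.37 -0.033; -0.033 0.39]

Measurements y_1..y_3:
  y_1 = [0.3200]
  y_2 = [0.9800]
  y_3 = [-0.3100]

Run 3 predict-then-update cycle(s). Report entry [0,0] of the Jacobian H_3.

H_jac[0,0] = 0.0861

step 1: x^-=[-3.4902, -2.4100]  P^-=[0.5644 0.0648; 0.0648 0.5400]  H_jac=[0.1340 -0.1940]  S=[0.4271]  K=[0.1476; -0.2250]  nu=[2.8573]  x^+=[-3.0685, -3.0528]  P^+=[0.5551 0.0790; 0.0790 0.5184]
step 2: x^-=[-3.7401, -3.0528]  P^-=[0.8049 0.2050; 0.2050 0.6684]  H_jac=[0.1310 -0.1605]  S=[0.4224]  K=[0.1717; -0.1903]  nu=[-2.8462]  x^+=[-4.2288, -2.5111]  P^+=[0.7924 0.2188; 0.2188 0.6531]
step 3: x^-=[-4.7812, -2.5111]  P^-=[1.1103 0.3745; 0.3745 0.8031]  H_jac=[0.0861 -0.1639]  S=[0.4192]  K=[0.0816; -0.2371]  nu=[2.3480]  x^+=[-4.5897, -3.0678]  P^+=[1.1075 0.3826; 0.3826 0.7795]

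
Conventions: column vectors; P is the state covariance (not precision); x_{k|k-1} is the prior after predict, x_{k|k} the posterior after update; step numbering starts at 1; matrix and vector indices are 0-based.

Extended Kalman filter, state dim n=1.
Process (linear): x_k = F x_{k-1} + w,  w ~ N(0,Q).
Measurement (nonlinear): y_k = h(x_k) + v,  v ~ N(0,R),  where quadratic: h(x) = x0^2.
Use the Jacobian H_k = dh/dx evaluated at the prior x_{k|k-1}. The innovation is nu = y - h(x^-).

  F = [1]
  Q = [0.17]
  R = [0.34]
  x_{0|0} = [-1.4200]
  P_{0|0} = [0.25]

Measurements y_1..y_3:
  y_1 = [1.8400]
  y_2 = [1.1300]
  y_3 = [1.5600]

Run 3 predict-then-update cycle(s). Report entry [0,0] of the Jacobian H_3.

step 1: x^-=[-1.4200]  P^-=[0.4200]  H_jac=[-2.8400]  S=[3.7276]  K=[-0.3200]  nu=[-0.1764]  x^+=[-1.3636]  P^+=[0.0383]
step 2: x^-=[-1.3636]  P^-=[0.2083]  H_jac=[-2.7271]  S=[1.8892]  K=[-0.3007]  nu=[-0.7293]  x^+=[-1.1443]  P^+=[0.0375]
step 3: x^-=[-1.1443]  P^-=[0.2075]  H_jac=[-2.2885]  S=[1.4267]  K=[-0.3328]  nu=[0.2507]  x^+=[-1.2277]  P^+=[0.0494]

H_jac[0,0] = -2.2885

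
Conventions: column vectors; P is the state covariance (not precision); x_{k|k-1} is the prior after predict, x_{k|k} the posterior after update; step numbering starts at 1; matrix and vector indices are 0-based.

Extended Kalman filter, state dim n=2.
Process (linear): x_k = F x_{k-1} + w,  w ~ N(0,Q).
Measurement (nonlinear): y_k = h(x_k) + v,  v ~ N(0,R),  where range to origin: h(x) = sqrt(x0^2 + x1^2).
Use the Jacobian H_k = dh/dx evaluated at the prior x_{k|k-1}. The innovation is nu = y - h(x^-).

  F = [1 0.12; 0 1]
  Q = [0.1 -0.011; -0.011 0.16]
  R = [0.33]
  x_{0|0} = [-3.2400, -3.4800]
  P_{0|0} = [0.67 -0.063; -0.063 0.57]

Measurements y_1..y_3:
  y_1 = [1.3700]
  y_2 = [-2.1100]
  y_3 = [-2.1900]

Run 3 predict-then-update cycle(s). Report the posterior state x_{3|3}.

step 1: x^-=[-3.6576, -3.4800]  P^-=[0.7631 -0.0056; -0.0056 0.7300]  H_jac=[-0.7245 -0.6893]  S=[1.0718]  K=[-0.5122; -0.4657]  nu=[-3.6786]  x^+=[-1.7734, -1.7669]  P^+=[0.4819 -0.2613; -0.2613 0.4976]
step 2: x^-=[-1.9854, -1.7669]  P^-=[0.5264 -0.2126; -0.2126 0.6576]  H_jac=[-0.7470 -0.6648]  S=[0.7032]  K=[-0.3582; -0.3958]  nu=[-4.7677]  x^+=[-0.2776, 0.1204]  P^+=[0.4361 -0.3123; -0.3123 0.5474]
step 3: x^-=[-0.2632, 0.1204]  P^-=[0.4691 -0.2576; -0.2576 0.7074]  H_jac=[-0.9094 0.4159]  S=[1.0351]  K=[-0.5156; 0.5105]  nu=[-2.4794]  x^+=[1.0152, -1.1454]  P^+=[0.1939 0.0149; 0.0149 0.4376]

x_post = [1.0152, -1.1454]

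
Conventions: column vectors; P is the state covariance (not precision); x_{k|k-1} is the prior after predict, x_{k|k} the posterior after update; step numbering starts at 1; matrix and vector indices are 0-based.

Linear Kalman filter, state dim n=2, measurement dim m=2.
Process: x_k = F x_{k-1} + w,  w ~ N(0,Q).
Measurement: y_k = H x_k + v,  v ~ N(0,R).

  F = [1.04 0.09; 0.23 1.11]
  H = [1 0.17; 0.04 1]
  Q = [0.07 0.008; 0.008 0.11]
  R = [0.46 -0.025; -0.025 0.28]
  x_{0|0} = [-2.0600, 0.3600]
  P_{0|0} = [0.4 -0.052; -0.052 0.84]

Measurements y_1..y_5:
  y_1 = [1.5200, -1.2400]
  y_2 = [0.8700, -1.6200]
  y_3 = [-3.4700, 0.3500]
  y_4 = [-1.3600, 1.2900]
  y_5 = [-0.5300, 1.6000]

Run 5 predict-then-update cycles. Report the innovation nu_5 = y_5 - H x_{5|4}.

innov = [0.5040, 1.7102]

step 1: x^-=[-2.1100, -0.0742]  P^-=[0.4997 0.1265; 0.1265 1.1396]  S=[1.0357 0.3161; 0.3161 1.4305]  K=[0.5062 -0.0094; 0.0697 0.7848]  nu=[3.6426, -1.0814]  x^+=[-0.2561, -0.6690]  P^+=[0.2373 -0.0248; -0.0248 0.2190]
step 2: x^-=[-0.3265, -0.8015]  P^-=[0.3238 0.0575; 0.0575 0.3797]  S=[0.8143 0.1104; 0.1104 0.6648]  K=[0.4044 0.0388; 0.0736 0.5624]  nu=[1.3328, -0.8055]  x^+=[0.1811, -1.1563]  P^+=[0.1862 -0.0067; -0.0067 0.1559]
step 3: x^-=[0.0843, -1.2418]  P^-=[0.2714 0.0603; 0.0603 0.3085]  S=[0.7608 0.0990; 0.0990 0.5938]  K=[0.3624 0.0593; 0.0818 0.5100]  nu=[-3.3432, 1.5884]  x^+=[-1.0332, -0.7052]  P^+=[0.1651 0.0010; 0.0010 0.1407]
step 4: x^-=[-1.1380, -1.0203]  P^-=[0.2499 0.0627; 0.0627 0.2926]  S=[0.7396 0.0978; 0.0978 0.5780]  K=[0.3433 0.0676; 0.0864 0.4959]  nu=[-0.0486, 2.3559]  x^+=[-0.9954, 0.1438]  P^+=[0.1555 0.0041; 0.0041 0.1365]
step 5: x^-=[-1.0222, -0.0693]  P^-=[0.2401 0.0637; 0.0637 0.2886]  S=[0.7301 0.0978; 0.0978 0.5740]  K=[0.3342 0.0708; 0.0885 0.4920]  nu=[0.5040, 1.7102]  x^+=[-0.7328, 0.8168]  P^+=[0.1510 0.0054; 0.0054 0.1353]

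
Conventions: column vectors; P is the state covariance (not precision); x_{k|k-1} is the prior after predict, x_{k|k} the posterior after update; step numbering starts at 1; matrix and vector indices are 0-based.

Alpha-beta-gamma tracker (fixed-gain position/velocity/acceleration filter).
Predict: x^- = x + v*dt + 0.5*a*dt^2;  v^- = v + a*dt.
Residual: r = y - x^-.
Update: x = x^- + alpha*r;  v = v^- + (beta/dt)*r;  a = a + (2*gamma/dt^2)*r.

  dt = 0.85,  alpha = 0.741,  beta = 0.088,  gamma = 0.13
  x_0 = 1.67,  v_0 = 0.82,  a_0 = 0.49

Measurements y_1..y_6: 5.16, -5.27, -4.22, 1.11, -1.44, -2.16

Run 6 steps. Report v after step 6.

v_post = -3.7690

step 1: x_pred=2.5440  r=2.6160  x^+=4.4825  v^+=1.5073  a^+=1.4314
step 2: x_pred=6.2808  r=-11.5508  x^+=-2.2783  v^+=1.5282  a^+=-2.7253
step 3: x_pred=-1.9639  r=-2.2561  x^+=-3.6357  v^+=-1.0219  a^+=-3.5372
step 4: x_pred=-5.7821  r=6.8921  x^+=-0.6751  v^+=-3.3150  a^+=-1.0570
step 5: x_pred=-3.8746  r=2.4346  x^+=-2.0706  v^+=-3.9613  a^+=-0.1809
step 6: x_pred=-5.5030  r=3.3430  x^+=-3.0258  v^+=-3.7690  a^+=1.0222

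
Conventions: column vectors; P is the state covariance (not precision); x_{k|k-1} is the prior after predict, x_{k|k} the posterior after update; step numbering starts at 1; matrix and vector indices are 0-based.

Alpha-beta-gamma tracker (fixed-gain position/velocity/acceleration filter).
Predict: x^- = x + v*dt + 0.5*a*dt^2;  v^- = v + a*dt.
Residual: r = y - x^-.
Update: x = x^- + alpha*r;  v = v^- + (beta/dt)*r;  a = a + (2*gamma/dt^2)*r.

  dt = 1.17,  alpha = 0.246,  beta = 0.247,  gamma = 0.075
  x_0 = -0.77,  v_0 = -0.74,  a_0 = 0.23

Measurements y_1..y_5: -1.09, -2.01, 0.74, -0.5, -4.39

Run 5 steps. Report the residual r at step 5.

resid = -5.8974

step 1: x_pred=-1.4784  r=0.3884  x^+=-1.3828  v^+=-0.3889  a^+=0.2726
step 2: x_pred=-1.6513  r=-0.3587  x^+=-1.7395  v^+=-0.1457  a^+=0.2333
step 3: x_pred=-1.7504  r=2.4904  x^+=-1.1378  v^+=0.6529  a^+=0.5061
step 4: x_pred=-0.0274  r=-0.4726  x^+=-0.1437  v^+=1.1453  a^+=0.4544
step 5: x_pred=1.5074  r=-5.8974  x^+=0.0566  v^+=0.4319  a^+=-0.1919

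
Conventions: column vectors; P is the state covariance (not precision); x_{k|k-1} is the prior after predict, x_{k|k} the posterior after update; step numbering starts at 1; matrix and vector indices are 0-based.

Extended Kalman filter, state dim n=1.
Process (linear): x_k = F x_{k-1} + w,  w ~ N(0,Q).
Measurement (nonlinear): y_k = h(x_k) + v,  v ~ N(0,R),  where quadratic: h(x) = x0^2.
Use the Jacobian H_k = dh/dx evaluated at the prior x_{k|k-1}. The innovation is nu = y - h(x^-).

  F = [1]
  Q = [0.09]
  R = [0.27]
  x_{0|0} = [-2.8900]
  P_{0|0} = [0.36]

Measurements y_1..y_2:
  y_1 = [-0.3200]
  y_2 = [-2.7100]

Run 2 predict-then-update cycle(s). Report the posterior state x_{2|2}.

x_post = [-0.1770]

step 1: x^-=[-2.8900]  P^-=[0.4500]  H_jac=[-5.7800]  S=[15.3038]  K=[-0.1700]  nu=[-8.6721]  x^+=[-1.4161]  P^+=[0.0079]
step 2: x^-=[-1.4161]  P^-=[0.0979]  H_jac=[-2.8322]  S=[1.0556]  K=[-0.2628]  nu=[-4.7154]  x^+=[-0.1770]  P^+=[0.0251]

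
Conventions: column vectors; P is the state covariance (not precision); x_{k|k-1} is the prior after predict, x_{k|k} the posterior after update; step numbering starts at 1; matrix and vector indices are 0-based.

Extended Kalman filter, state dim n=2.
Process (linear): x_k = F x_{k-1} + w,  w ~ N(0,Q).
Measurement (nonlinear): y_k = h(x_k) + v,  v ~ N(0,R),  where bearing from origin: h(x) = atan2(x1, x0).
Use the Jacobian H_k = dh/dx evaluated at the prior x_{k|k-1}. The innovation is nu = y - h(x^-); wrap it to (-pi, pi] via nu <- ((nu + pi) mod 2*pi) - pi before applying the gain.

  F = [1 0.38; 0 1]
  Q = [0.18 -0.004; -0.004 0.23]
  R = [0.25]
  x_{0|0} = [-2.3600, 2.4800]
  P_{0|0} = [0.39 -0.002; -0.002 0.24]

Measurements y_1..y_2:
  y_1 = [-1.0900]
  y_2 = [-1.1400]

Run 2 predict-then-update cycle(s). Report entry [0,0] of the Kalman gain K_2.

K[0,0] = -0.4897

step 1: x^-=[-1.4176, 2.4800]  P^-=[0.6031 0.0852; 0.0852 0.4700]  H_jac=[-0.3039 -0.1737]  S=[0.3289]  K=[-0.6023; -0.3270]  nu=[3.1031]  x^+=[-3.2867, 1.4653]  P^+=[0.4838 0.0204; 0.0204 0.4348]
step 2: x^-=[-2.7299, 1.4653]  P^-=[0.7421 0.1817; 0.1817 0.6648]  H_jac=[-0.1526 -0.2844]  S=[0.3368]  K=[-0.4897; -0.6436]  nu=[2.4942]  x^+=[-3.9513, -0.1400]  P^+=[0.6613 0.0755; 0.0755 0.5253]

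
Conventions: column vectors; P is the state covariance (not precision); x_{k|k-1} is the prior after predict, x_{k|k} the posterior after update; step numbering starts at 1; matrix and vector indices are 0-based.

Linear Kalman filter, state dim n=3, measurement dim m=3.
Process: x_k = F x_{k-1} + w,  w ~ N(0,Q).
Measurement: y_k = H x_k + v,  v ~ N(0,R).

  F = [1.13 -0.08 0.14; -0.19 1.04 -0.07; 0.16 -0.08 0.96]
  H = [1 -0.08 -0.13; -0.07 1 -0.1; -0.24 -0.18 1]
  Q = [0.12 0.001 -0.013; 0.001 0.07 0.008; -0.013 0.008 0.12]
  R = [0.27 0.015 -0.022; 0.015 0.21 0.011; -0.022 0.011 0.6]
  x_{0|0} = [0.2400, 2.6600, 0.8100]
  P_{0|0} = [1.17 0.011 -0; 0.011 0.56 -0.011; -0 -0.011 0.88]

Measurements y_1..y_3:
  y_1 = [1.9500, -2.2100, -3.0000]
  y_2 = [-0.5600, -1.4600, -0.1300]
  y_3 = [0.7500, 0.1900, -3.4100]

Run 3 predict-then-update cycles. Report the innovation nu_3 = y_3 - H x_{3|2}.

innov = [0.1048, 1.5250, -3.1489]

step 1: x^-=[0.1718, 2.6641, 0.6032]  P^-=[1.6331 -0.2940 0.3202; -0.2940 0.7195 -0.1423; 0.3202 -0.1423 0.9660]  S=[1.8848 -0.4517 -0.1436; -0.4517 1.0213 -0.2805; -0.1436 -0.2805 1.5555]  K=[0.8523 -0.0378 0.0598; 0.0010 0.7402 0.0041; 0.1485 -0.0263 0.5970]  nu=[2.0697, -4.8018, -3.0824]  x^+=[1.9329, -0.9007, -0.8036]  P^+=[0.2411 0.0304 0.0800; 0.0304 0.1623 0.0471; 0.0800 0.0471 0.3824]
step 2: x^-=[2.1437, -1.2478, -0.3901]  P^-=[0.4552 -0.0332 0.1644; -0.0332 0.2394 -0.0012; 0.1644 -0.0012 0.4962]  S=[0.6976 -0.0777 -0.0174; -0.0777 0.4638 -0.0753; -0.0174 -0.0753 1.0488]  K=[0.6204 -0.0613 0.0641; -0.0169 0.5190 0.0023; 0.1498 -0.0386 0.4354]  nu=[-2.8543, -0.1012, 0.5500]  x^+=[0.4145, -1.2508, -0.5744]  P^+=[0.1755 0.0163 0.0692; 0.0163 0.1131 0.0318; 0.0692 0.0318 0.2798]
step 3: x^-=[0.4880, -1.3393, -0.3851]  P^-=[0.3685 -0.0319 0.1292; -0.0319 0.1908 -0.0041; 0.1292 -0.0041 0.3991]  S=[0.6179 -0.0642 -0.0210; -0.0642 0.4137 -0.0599; -0.0210 -0.0599 0.9632]  K=[0.5675 -0.0745 0.0560; -0.0275 0.4628 -0.0038; 0.1333 -0.0521 0.3826]  nu=[0.1048, 1.5250, -3.1489]  x^+=[0.2575, -0.6246, -1.6553]  P^+=[0.1596 0.0107 0.0605; 0.0107 0.0999 0.0240; 0.0605 0.0240 0.2449]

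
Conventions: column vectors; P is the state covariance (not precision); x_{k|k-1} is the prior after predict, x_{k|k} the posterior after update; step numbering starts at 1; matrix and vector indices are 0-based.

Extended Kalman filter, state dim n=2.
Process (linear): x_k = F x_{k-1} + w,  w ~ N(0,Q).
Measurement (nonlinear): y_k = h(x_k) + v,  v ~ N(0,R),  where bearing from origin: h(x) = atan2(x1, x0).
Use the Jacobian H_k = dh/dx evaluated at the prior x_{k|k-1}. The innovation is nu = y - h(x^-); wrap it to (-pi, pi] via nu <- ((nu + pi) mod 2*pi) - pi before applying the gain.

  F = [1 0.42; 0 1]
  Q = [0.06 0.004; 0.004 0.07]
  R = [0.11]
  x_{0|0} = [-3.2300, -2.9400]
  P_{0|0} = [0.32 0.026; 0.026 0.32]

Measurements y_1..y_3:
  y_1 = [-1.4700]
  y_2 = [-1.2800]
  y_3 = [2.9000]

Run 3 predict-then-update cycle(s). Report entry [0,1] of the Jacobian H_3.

step 1: x^-=[-4.4648, -2.9400]  P^-=[0.4583 0.1644; 0.1644 0.3900]  H_jac=[0.1029 -0.1562]  S=[0.1191]  K=[0.1802; -0.3696]  nu=[1.0893]  x^+=[-4.2685, -3.3426]  P^+=[0.4544 0.1723; 0.1723 0.3737]
step 2: x^-=[-5.6724, -3.3426]  P^-=[0.7251 0.3333; 0.3333 0.4437]  H_jac=[0.0771 -0.1309]  S=[0.1152]  K=[0.1068; -0.2810]  nu=[1.3291]  x^+=[-5.5305, -3.7161]  P^+=[0.7238 0.3368; 0.3368 0.4346]
step 3: x^-=[-7.0912, -3.7161]  P^-=[1.1433 0.5233; 0.5233 0.5046]  H_jac=[0.0580 -0.1106]  S=[0.1133]  K=[0.0741; -0.2250]  nu=[-0.7243]  x^+=[-7.1449, -3.5531]  P^+=[1.1427 0.5252; 0.5252 0.4989]

H_jac[0,1] = -0.1106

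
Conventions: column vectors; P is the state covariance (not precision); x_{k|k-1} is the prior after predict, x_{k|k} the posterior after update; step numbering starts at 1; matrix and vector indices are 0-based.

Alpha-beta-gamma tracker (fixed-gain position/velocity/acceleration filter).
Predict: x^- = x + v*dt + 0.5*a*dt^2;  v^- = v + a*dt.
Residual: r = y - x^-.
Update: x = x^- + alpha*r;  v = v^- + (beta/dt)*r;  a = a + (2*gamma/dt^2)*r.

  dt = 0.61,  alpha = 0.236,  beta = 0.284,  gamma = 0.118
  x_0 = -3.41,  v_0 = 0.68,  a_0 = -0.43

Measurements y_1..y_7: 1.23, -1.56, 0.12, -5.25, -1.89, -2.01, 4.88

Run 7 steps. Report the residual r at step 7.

step 1: x_pred=-3.0752  r=4.3052  x^+=-2.0592  v^+=2.4221  a^+=2.3005
step 2: x_pred=-0.1537  r=-1.4063  x^+=-0.4856  v^+=3.1707  a^+=1.4086
step 3: x_pred=1.7106  r=-1.5906  x^+=1.3352  v^+=3.2894  a^+=0.3998
step 4: x_pred=3.4161  r=-8.6661  x^+=1.3709  v^+=-0.5015  a^+=-5.0966
step 5: x_pred=0.1168  r=-2.0068  x^+=-0.3568  v^+=-4.5447  a^+=-6.3694
step 6: x_pred=-4.3141  r=2.3041  x^+=-3.7704  v^+=-7.3573  a^+=-4.9080
step 7: x_pred=-9.1714  r=14.0514  x^+=-5.8553  v^+=-3.8092  a^+=4.0039

resid = 14.0514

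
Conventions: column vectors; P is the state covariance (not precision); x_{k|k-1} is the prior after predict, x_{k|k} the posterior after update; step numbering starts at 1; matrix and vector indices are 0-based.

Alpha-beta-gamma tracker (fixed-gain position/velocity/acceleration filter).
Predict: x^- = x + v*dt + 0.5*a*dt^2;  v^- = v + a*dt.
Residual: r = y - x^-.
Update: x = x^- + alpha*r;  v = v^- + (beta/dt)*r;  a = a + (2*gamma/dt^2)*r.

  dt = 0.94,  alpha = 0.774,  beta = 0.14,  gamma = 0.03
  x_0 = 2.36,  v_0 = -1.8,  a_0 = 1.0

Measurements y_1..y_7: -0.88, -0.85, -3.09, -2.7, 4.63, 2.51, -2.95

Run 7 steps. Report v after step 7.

step 1: x_pred=1.1098  r=-1.9898  x^+=-0.4303  v^+=-1.1564  a^+=0.8649
step 2: x_pred=-1.1352  r=0.2852  x^+=-0.9144  v^+=-0.3009  a^+=0.8842
step 3: x_pred=-0.8066  r=-2.2834  x^+=-2.5740  v^+=0.1902  a^+=0.7292
step 4: x_pred=-2.0730  r=-0.6270  x^+=-2.5583  v^+=0.7823  a^+=0.6866
step 5: x_pred=-1.5196  r=6.1496  x^+=3.2402  v^+=2.3436  a^+=1.1042
step 6: x_pred=5.9310  r=-3.4210  x^+=3.2832  v^+=2.8720  a^+=0.8719
step 7: x_pred=6.3681  r=-9.3181  x^+=-0.8441  v^+=2.3038  a^+=0.2392

v_post = 2.3038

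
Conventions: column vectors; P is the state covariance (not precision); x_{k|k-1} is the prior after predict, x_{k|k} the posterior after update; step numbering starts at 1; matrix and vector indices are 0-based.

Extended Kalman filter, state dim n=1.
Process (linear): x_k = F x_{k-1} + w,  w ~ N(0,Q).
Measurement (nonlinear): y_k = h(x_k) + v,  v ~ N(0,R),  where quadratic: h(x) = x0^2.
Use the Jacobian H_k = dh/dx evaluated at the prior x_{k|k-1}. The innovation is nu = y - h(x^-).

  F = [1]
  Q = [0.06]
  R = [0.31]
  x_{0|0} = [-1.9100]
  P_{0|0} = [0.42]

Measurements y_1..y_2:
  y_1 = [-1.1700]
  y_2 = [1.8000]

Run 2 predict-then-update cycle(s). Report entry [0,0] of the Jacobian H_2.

H_jac[0,0] = -1.4043

step 1: x^-=[-1.9100]  P^-=[0.4800]  H_jac=[-3.8200]  S=[7.3144]  K=[-0.2507]  nu=[-4.8181]  x^+=[-0.7022]  P^+=[0.0203]
step 2: x^-=[-0.7022]  P^-=[0.0803]  H_jac=[-1.4043]  S=[0.4685]  K=[-0.2409]  nu=[1.3070]  x^+=[-1.0170]  P^+=[0.0532]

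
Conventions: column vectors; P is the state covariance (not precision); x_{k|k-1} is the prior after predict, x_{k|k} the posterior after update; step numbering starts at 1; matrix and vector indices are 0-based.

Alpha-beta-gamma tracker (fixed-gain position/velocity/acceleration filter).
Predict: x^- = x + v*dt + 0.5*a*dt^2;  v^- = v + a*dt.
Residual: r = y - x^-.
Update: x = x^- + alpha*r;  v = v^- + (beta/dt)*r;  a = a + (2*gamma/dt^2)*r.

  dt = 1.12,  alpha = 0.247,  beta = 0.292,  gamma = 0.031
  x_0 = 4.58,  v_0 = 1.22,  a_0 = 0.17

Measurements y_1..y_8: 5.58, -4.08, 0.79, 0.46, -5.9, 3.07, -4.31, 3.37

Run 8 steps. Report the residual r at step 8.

step 1: x_pred=6.0530  r=-0.4730  x^+=5.9362  v^+=1.2871  a^+=0.1466
step 2: x_pred=7.4697  r=-11.5497  x^+=4.6169  v^+=-1.5599  a^+=-0.4242
step 3: x_pred=2.6038  r=-1.8138  x^+=2.1558  v^+=-2.5079  a^+=-0.5139
step 4: x_pred=-0.9754  r=1.4354  x^+=-0.6208  v^+=-2.7092  a^+=-0.4429
step 5: x_pred=-3.9330  r=-1.9670  x^+=-4.4188  v^+=-3.7181  a^+=-0.5402
step 6: x_pred=-8.9219  r=11.9919  x^+=-5.9599  v^+=-1.1966  a^+=0.0526
step 7: x_pred=-7.2672  r=2.9572  x^+=-6.5368  v^+=-0.3668  a^+=0.1987
step 8: x_pred=-6.8230  r=10.1930  x^+=-4.3053  v^+=2.5132  a^+=0.7025

resid = 10.1930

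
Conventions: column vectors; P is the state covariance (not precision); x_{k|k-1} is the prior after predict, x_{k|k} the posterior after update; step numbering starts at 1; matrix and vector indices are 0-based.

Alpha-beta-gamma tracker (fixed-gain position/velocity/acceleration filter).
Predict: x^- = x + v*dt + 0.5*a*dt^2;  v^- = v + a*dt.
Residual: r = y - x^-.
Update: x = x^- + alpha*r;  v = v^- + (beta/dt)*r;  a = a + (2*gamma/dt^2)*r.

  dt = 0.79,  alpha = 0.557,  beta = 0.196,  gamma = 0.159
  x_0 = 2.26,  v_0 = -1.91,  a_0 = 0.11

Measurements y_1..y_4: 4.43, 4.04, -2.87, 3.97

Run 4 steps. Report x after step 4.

step 1: x_pred=0.7854  r=3.6446  x^+=2.8155  v^+=-0.9189  a^+=1.9670
step 2: x_pred=2.7034  r=1.3366  x^+=3.4479  v^+=0.9667  a^+=2.6481
step 3: x_pred=5.0379  r=-7.9079  x^+=0.6332  v^+=1.0967  a^+=-1.3812
step 4: x_pred=1.0686  r=2.9014  x^+=2.6847  v^+=0.7254  a^+=0.0971

x_post = 2.6847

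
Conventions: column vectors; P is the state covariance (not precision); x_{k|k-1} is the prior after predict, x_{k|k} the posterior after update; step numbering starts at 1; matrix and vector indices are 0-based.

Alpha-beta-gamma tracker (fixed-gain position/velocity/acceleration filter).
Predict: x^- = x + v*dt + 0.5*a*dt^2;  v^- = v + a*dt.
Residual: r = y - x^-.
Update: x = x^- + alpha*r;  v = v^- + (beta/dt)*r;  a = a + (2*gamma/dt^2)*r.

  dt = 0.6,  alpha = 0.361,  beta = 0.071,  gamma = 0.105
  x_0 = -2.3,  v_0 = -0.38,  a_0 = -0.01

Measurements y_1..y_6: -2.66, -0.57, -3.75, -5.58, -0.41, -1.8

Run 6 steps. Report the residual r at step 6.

step 1: x_pred=-2.5298  r=-0.1302  x^+=-2.5768  v^+=-0.4014  a^+=-0.0860
step 2: x_pred=-2.8331  r=2.2631  x^+=-2.0161  v^+=-0.1852  a^+=1.2342
step 3: x_pred=-1.9051  r=-1.8449  x^+=-2.5711  v^+=0.3370  a^+=0.1580
step 4: x_pred=-2.3404  r=-3.2396  x^+=-3.5099  v^+=0.0485  a^+=-1.7317
step 5: x_pred=-3.7925  r=3.3825  x^+=-2.5714  v^+=-0.5903  a^+=0.2414
step 6: x_pred=-2.8822  r=1.0822  x^+=-2.4915  v^+=-0.3174  a^+=0.8727

resid = 1.0822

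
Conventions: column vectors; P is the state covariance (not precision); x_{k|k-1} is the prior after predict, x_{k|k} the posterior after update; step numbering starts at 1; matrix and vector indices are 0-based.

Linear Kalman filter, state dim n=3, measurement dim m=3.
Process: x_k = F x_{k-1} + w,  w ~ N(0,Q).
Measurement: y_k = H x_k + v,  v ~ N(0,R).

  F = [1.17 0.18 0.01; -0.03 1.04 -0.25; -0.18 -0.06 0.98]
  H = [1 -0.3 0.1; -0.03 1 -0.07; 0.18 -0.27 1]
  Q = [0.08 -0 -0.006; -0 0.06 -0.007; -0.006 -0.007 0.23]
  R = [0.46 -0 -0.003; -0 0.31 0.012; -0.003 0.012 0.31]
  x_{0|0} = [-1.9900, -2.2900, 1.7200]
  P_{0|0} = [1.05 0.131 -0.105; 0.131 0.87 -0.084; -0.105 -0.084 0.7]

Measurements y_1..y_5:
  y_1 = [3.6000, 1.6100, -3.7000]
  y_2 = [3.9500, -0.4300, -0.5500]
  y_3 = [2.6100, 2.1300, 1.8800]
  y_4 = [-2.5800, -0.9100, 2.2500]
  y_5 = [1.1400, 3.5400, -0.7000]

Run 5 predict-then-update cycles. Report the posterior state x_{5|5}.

x_post = [1.6149, 1.2854, -0.2974]

step 1: x^-=[-2.7233, -2.7519, 2.1812]  P^-=[1.5980 0.3166 -0.3781; 0.3166 1.0796 -0.3399; -0.3781 -0.3399 0.9892]  S=[1.9199 -0.0728 0.0947; -0.0728 1.4229 -0.6281; 0.0947 -0.6281 1.4463]  K=[0.7752 0.2115 -0.0805; 0.0103 0.7345 -0.0789; -0.1267 0.0330 0.7230]  nu=[5.2796, 4.4329, -6.1340]  x^+=[2.8010, 1.0421, -2.7759]  P^+=[0.3856 0.0709 -0.0750; 0.0709 0.2313 0.0340; -0.0750 0.0340 0.2476]
step 2: x^-=[3.4370, 1.6937, -3.2871]  P^-=[0.6436 0.1358 -0.1744; 0.1358 0.3027 -0.0592; -0.1744 -0.0592 0.5051]  S=[1.0231 0.0290 -0.0144; 0.0290 0.6152 -0.1359; -0.0144 -0.1359 0.8140]  K=[0.5664 0.1650 -0.0795; 0.0238 0.4772 -0.0630; -0.0951 -0.0085 0.5985]  nu=[1.3498, -2.2507, 2.5758]  x^+=[3.6253, 0.4897, -1.8549]  P^+=[0.2832 0.0545 -0.0606; 0.0545 0.1500 0.0168; -0.0606 0.0168 0.2012]
step 3: x^-=[4.3113, 0.8642, -2.4997]  P^-=[0.4941 0.1008 -0.1373; 0.1008 0.2220 -0.0578; -0.1373 -0.0578 0.4535]  S=[0.8942 0.0201 -0.0043; 0.0201 0.5361 -0.1164; -0.0043 -0.1164 0.7677]  K=[0.4999 0.1434 -0.0739; 0.0224 0.4002 -0.0689; -0.0800 -0.0317 0.5736]  nu=[-1.1920, 1.2201, 3.8371]  x^+=[3.6067, 1.0614, -0.2420]  P^+=[0.2498 0.0472 -0.0549; 0.0472 0.1253 0.0087; -0.0549 0.0087 0.1899]
step 4: x^-=[4.4085, 1.0562, -0.9501]  P^-=[0.4447 0.0872 -0.1243; 0.0872 0.1993 -0.0606; -0.1243 -0.0606 0.4403]  S=[0.8535 0.0135 0.0023; 0.0135 0.5146 -0.1151; 0.0023 -0.1151 0.7588]  K=[0.4739 0.1322 -0.0707; 0.0193 0.3735 -0.0735; -0.0736 -0.0419 0.5663]  nu=[-6.5767, -1.9004, 2.6917]  x^+=[0.8503, 0.0216, 1.1375]  P^+=[0.2365 0.0435 -0.0526; 0.0435 0.1166 0.0053; -0.0526 0.0053 0.1861]
step 5: x^-=[1.0101, -0.2874, 0.9604]  P^-=[0.4247 0.0810 -0.1190; 0.0810 0.1917 -0.0620; -0.1190 -0.0620 0.4357]  S=[0.8376 0.0096 0.0055; 0.0096 0.5075 -0.1155; 0.0055 -0.1155 0.7563]  K=[0.4628 0.1264 -0.0692; 0.0170 0.3639 -0.0758; -0.0710 -0.0458 0.5635]  nu=[-0.0524, 3.9250, -1.9198]  x^+=[1.6149, 1.2854, -0.2974]  P^+=[0.2308 0.0417 -0.0516; 0.0417 0.1134 0.0040; -0.0516 0.0040 0.1847]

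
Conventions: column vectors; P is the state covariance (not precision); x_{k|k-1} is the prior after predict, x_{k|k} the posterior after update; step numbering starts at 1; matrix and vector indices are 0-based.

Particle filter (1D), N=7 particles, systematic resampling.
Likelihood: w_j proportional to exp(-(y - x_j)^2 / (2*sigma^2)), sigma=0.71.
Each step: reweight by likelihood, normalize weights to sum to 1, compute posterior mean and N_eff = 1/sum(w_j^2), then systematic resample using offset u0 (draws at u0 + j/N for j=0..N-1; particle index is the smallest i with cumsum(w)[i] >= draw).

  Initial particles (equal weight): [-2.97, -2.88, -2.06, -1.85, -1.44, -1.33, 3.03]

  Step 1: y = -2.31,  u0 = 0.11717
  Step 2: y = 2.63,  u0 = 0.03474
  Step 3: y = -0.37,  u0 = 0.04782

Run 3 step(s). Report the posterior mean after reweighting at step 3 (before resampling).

step 1: w=[0.1630, 0.1819, 0.2360, 0.2036, 0.1185, 0.0969, 0.0000]  mean=-2.1706  Neff=5.5470  idx=[0, 1, 2, 2, 3, 4, 5]
step 2: w=[0.0000, 0.0000, 0.0013, 0.0013, 0.0090, 0.2906, 0.6978]  mean=-1.3686  Neff=1.7500  idx=[5, 5, 6, 6, 6, 6, 6]
step 3: w=[0.1214, 0.1214, 0.1515, 0.1515, 0.1515, 0.1515, 0.1515]  mean=-1.3567  Neff=6.9372  idx=[0, 1, 2, 3, 4, 5, 6]

post_mean = -1.3567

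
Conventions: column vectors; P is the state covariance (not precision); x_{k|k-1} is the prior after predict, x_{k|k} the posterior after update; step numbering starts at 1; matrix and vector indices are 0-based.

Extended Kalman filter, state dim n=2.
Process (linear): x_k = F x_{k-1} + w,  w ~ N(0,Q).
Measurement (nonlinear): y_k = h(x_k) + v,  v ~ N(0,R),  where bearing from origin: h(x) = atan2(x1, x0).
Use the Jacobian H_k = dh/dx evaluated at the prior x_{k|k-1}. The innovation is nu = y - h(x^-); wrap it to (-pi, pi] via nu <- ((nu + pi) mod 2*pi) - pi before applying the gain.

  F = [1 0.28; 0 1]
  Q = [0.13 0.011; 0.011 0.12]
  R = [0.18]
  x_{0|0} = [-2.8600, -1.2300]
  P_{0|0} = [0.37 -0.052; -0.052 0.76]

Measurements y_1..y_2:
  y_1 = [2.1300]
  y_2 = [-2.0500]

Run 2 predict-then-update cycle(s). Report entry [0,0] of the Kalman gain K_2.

K[0,0] = -0.4676

step 1: x^-=[-3.2044, -1.2300]  P^-=[0.5305 0.1718; 0.1718 0.8800]  H_jac=[0.1044 -0.2720]  S=[0.2411]  K=[0.0359; -0.9183]  nu=[-1.3781]  x^+=[-3.2539, 0.0355]  P^+=[0.5302 0.1797; 0.1797 0.6767]
step 2: x^-=[-3.2439, 0.0355]  P^-=[0.8139 0.3802; 0.3802 0.7967]  H_jac=[-0.0034 -0.3082]  S=[0.2565]  K=[-0.4676; -0.9624]  nu=[1.1025]  x^+=[-3.7595, -1.0256]  P^+=[0.7578 0.2648; 0.2648 0.5591]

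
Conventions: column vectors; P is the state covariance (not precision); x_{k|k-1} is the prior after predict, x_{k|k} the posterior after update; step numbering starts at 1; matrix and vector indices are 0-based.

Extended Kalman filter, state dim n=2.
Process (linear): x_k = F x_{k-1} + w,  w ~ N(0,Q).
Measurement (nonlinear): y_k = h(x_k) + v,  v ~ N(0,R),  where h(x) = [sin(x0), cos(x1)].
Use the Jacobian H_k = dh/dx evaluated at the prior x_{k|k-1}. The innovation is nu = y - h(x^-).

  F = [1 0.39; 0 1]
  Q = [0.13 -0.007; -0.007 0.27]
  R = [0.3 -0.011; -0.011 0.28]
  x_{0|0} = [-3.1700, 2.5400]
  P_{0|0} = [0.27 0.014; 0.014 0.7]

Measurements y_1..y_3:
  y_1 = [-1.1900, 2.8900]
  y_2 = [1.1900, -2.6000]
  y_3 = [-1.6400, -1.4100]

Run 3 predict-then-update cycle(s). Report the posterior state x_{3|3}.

step 1: x^-=[-2.1794, 2.5400]  P^-=[0.5174 0.2800; 0.2800 0.9700]  H_jac=[-0.5717 0.0000; 0.0000 -0.5660]  S=[0.4691 0.0796; 0.0796 0.5907]  K=[-0.5987 -0.1876; -0.1878 -0.9041]  nu=[-0.3696, 3.7144]  x^+=[-2.6549, -0.7487]  P^+=[0.3106 0.0812; 0.0812 0.4436]
step 2: x^-=[-2.9469, -0.7487]  P^-=[0.5713 0.2472; 0.2472 0.7136]  H_jac=[-0.9811 0.0000; 0.0000 0.6807]  S=[0.8500 -0.1761; -0.1761 0.6106]  K=[-0.6407 0.0908; -0.1282 0.7585]  nu=[1.3835, -3.3326]  x^+=[-4.1359, -3.4538]  P^+=[0.1969 0.0477; 0.0477 0.3141]
step 3: x^-=[-5.4829, -3.4538]  P^-=[0.4119 0.1632; 0.1632 0.5841]  H_jac=[0.6965 0.0000; 0.0000 -0.3072]  S=[0.4998 -0.0459; -0.0459 0.3351]  K=[0.5674 -0.0719; 0.1805 -0.5107]  nu=[-2.3576, -0.4584]  x^+=[-6.7876, -3.6453]  P^+=[0.2455 0.0858; 0.0858 0.4720]

x_post = [-6.7876, -3.6453]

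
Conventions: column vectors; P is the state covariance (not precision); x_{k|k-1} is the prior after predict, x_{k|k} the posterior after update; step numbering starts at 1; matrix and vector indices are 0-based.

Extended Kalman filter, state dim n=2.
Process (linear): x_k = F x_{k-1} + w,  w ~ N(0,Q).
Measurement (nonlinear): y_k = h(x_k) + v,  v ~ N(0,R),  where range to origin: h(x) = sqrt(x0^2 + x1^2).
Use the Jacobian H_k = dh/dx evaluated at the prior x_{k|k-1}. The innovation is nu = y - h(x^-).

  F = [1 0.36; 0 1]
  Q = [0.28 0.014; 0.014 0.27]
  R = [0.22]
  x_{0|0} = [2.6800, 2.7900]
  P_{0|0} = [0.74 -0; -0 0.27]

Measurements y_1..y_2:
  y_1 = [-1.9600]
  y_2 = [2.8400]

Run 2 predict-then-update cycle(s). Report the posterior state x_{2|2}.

x_post = [-2.1473, 1.1123]

step 1: x^-=[3.6844, 2.7900]  P^-=[1.0550 0.1112; 0.1112 0.5400]  H_jac=[0.7972 0.6037]  S=[1.1943]  K=[0.7604; 0.3472]  nu=[-6.5816]  x^+=[-1.3203, 0.5051]  P^+=[0.3644 -0.2041; -0.2041 0.3960]
step 2: x^-=[-1.1385, 0.5051]  P^-=[0.5488 -0.0475; -0.0475 0.6660]  H_jac=[-0.9141 0.4055]  S=[0.8233]  K=[-0.6327; 0.3808]  nu=[1.5945]  x^+=[-2.1473, 1.1123]  P^+=[0.2192 0.1508; 0.1508 0.5466]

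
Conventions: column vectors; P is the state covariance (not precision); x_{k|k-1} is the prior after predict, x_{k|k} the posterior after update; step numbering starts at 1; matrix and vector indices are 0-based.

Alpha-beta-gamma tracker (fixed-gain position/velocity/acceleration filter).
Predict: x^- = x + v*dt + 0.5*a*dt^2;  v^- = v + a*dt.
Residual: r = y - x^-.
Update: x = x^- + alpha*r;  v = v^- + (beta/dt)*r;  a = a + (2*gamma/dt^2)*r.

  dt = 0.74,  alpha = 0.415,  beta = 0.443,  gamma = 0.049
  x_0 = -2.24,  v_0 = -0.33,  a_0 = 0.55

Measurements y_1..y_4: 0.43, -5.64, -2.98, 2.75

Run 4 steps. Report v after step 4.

v_post = 2.7544

step 1: x_pred=-2.3336  r=2.7636  x^+=-1.1867  v^+=1.7314  a^+=1.0446
step 2: x_pred=0.3806  r=-6.0206  x^+=-2.1180  v^+=-1.0998  a^+=-0.0329
step 3: x_pred=-2.9408  r=-0.0392  x^+=-2.9571  v^+=-1.1476  a^+=-0.0399
step 4: x_pred=-3.8172  r=6.5672  x^+=-1.0918  v^+=2.7544  a^+=1.1354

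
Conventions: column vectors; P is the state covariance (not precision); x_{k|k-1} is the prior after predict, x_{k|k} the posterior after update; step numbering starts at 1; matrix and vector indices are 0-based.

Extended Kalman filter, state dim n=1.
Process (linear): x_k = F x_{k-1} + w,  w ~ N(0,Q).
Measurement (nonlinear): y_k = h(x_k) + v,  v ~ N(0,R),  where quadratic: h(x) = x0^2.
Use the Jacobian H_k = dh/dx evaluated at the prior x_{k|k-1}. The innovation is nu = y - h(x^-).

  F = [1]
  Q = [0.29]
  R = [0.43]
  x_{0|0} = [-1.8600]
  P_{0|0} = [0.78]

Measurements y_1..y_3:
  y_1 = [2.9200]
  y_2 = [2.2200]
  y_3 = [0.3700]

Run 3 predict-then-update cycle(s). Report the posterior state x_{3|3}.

step 1: x^-=[-1.8600]  P^-=[1.0700]  H_jac=[-3.7200]  S=[15.2371]  K=[-0.2612]  nu=[-0.5396]  x^+=[-1.7190]  P^+=[0.0302]
step 2: x^-=[-1.7190]  P^-=[0.3202]  H_jac=[-3.4381]  S=[4.2148]  K=[-0.2612]  nu=[-0.7351]  x^+=[-1.5270]  P^+=[0.0327]
step 3: x^-=[-1.5270]  P^-=[0.3227]  H_jac=[-3.0541]  S=[3.4397]  K=[-0.2865]  nu=[-1.9619]  x^+=[-0.9650]  P^+=[0.0403]

x_post = [-0.9650]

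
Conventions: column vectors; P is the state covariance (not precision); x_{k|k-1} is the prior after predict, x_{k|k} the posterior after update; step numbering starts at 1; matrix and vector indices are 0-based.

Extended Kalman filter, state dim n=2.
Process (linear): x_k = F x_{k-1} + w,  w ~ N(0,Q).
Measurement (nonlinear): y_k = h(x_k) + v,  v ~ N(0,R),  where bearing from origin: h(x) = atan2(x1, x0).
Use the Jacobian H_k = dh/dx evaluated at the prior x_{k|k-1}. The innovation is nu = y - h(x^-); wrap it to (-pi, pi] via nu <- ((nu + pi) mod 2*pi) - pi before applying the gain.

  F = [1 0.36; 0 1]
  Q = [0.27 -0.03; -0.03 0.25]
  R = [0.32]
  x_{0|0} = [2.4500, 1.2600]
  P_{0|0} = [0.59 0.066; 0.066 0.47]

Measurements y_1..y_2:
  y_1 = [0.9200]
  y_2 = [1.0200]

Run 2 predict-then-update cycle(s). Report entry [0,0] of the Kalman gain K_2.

K[0,0] = -0.1544

step 1: x^-=[2.9036, 1.2600]  P^-=[0.9684 0.2052; 0.2052 0.7200]  H_jac=[-0.1258 0.2898]  S=[0.3808]  K=[-0.1637; 0.4802]  nu=[0.5106]  x^+=[2.8200, 1.5052]  P^+=[0.9582 0.2351; 0.2351 0.6322]
step 2: x^-=[3.3619, 1.5052]  P^-=[1.4795 0.4327; 0.4327 0.8822]  H_jac=[-0.1109 0.2478]  S=[0.3686]  K=[-0.1544; 0.4628]  nu=[0.5991]  x^+=[3.2694, 1.7824]  P^+=[1.4707 0.4591; 0.4591 0.8032]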